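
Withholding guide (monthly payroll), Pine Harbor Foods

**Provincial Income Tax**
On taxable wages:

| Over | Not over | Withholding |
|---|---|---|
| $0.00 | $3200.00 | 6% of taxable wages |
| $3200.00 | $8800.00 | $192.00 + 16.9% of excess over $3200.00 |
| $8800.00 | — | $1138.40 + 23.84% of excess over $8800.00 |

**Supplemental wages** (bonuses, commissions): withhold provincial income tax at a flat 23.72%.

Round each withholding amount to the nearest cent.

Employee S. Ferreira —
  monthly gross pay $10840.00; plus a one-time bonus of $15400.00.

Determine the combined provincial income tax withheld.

Provincial Income Tax: taxable = $10840.00
  $1138.40 + 23.84% × ($10840.00 − $8800.00) = $1138.40 + 23.84% × $2040.00 = $1624.74
Supplemental (23.72% flat on bonus): 23.72% × $15400.00 = $3652.88
Total provincial income tax: $1624.74 + $3652.88 = $5277.62

$5277.62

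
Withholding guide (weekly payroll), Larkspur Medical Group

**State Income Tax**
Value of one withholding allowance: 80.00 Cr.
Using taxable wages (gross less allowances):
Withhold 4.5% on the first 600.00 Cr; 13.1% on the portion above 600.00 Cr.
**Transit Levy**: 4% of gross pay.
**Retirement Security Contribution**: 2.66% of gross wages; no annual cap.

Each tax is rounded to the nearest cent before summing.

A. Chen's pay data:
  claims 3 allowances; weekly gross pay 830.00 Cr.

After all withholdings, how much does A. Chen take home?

748.17 Cr

State Income Tax: taxable = 830.00 Cr − 3×80.00 Cr = 590.00 Cr
  4.5% × 590.00 Cr = 26.55 Cr
Transit Levy: 4% × 830.00 Cr = 33.20 Cr
Retirement Security Contribution: 2.66% × 830.00 Cr = 22.08 Cr
Total withheld: 26.55 Cr + 33.20 Cr + 22.08 Cr = 81.83 Cr
Net pay: 830.00 Cr − 81.83 Cr = 748.17 Cr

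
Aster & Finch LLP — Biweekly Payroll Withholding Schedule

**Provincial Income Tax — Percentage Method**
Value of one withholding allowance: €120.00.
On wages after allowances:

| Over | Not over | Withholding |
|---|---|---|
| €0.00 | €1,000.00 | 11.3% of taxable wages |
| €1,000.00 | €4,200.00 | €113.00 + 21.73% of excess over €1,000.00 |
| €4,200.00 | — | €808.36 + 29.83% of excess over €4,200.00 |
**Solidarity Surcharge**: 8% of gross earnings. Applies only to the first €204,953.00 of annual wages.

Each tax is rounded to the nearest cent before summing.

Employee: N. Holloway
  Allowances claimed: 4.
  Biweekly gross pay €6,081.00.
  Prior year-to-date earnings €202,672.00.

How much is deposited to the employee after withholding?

€4,672.24

Provincial Income Tax: taxable = €6,081.00 − 4×€120.00 = €5,601.00
  €808.36 + 29.83% × (€5,601.00 − €4,200.00) = €808.36 + 29.83% × €1,401.00 = €1,226.28
Solidarity Surcharge: cap €204,953.00 − YTD €202,672.00 = €2,281.00 subject; 8% × €2,281.00 = €182.48
Total withheld: €1,226.28 + €182.48 = €1,408.76
Net pay: €6,081.00 − €1,408.76 = €4,672.24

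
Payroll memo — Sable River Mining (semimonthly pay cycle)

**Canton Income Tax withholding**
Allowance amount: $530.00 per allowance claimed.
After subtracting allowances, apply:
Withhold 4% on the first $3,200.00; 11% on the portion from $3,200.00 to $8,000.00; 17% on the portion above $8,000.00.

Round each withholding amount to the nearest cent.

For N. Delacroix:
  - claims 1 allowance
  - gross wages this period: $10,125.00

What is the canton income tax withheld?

Canton Income Tax: taxable = $10,125.00 − 1×$530.00 = $9,595.00
  $656.00 + 17% × ($9,595.00 − $8,000.00) = $656.00 + 17% × $1,595.00 = $927.15

$927.15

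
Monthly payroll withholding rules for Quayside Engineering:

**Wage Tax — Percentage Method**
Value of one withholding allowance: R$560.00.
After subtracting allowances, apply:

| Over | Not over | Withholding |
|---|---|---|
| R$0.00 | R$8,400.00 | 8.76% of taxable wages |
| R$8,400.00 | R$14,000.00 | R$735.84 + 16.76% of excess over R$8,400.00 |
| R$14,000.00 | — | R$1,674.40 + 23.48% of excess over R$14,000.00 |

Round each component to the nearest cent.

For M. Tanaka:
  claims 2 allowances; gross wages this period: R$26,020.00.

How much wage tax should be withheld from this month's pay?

R$4,233.72

Wage Tax: taxable = R$26,020.00 − 2×R$560.00 = R$24,900.00
  R$1,674.40 + 23.48% × (R$24,900.00 − R$14,000.00) = R$1,674.40 + 23.48% × R$10,900.00 = R$4,233.72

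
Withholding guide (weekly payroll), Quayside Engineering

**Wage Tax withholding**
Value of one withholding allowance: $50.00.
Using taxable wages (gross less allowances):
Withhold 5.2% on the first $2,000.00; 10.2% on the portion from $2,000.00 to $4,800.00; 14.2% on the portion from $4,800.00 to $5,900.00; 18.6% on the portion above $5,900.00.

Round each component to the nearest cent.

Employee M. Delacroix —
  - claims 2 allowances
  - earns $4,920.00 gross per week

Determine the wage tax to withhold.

Wage Tax: taxable = $4,920.00 − 2×$50.00 = $4,820.00
  $389.60 + 14.2% × ($4,820.00 − $4,800.00) = $389.60 + 14.2% × $20.00 = $392.44

$392.44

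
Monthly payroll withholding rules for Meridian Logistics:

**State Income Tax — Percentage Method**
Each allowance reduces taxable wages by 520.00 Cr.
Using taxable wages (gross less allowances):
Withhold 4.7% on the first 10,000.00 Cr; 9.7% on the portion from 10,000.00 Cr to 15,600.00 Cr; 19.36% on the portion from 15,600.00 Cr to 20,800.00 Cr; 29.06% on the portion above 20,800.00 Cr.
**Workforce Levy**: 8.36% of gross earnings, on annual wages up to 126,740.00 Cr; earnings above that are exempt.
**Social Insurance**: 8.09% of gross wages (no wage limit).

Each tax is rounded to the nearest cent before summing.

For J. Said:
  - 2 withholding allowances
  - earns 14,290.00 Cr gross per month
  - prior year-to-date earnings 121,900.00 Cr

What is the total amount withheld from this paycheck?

State Income Tax: taxable = 14,290.00 Cr − 2×520.00 Cr = 13,250.00 Cr
  470.00 Cr + 9.7% × (13,250.00 Cr − 10,000.00 Cr) = 470.00 Cr + 9.7% × 3,250.00 Cr = 785.25 Cr
Workforce Levy: cap 126,740.00 Cr − YTD 121,900.00 Cr = 4,840.00 Cr subject; 8.36% × 4,840.00 Cr = 404.62 Cr
Social Insurance: 8.09% × 14,290.00 Cr = 1,156.06 Cr
Total: 785.25 Cr + 404.62 Cr + 1,156.06 Cr = 2,345.93 Cr

2,345.93 Cr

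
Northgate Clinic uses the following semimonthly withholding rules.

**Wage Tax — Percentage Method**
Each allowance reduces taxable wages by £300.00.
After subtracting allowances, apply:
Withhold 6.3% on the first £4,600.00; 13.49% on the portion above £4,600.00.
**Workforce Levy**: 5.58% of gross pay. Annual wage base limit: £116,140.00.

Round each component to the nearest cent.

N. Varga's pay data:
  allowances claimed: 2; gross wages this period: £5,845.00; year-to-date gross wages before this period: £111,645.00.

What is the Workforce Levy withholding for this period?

Workforce Levy: cap £116,140.00 − YTD £111,645.00 = £4,495.00 subject; 5.58% × £4,495.00 = £250.82

£250.82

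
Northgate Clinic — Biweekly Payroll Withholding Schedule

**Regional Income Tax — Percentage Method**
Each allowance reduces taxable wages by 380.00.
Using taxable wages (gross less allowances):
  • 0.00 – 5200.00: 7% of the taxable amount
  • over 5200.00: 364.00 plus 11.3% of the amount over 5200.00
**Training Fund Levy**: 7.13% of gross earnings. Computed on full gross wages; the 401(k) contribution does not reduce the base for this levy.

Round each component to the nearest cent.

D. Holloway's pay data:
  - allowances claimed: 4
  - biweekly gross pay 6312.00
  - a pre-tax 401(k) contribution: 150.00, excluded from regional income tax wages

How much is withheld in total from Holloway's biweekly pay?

774.99

Regional Income Tax: taxable = 6312.00 − 150.00 − 4×380.00 = 4642.00
  7% × 4642.00 = 324.94
Training Fund Levy: 7.13% × 6312.00 = 450.05
Total: 324.94 + 450.05 = 774.99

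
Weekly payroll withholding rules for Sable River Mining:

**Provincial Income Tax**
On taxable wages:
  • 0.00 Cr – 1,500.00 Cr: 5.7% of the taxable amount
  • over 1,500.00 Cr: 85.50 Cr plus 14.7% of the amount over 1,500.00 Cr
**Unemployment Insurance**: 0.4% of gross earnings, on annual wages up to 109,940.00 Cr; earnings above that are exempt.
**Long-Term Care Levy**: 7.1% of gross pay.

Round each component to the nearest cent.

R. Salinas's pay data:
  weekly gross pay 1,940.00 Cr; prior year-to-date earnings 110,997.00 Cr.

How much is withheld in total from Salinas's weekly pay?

287.92 Cr

Provincial Income Tax: taxable = 1,940.00 Cr
  85.50 Cr + 14.7% × (1,940.00 Cr − 1,500.00 Cr) = 85.50 Cr + 14.7% × 440.00 Cr = 150.18 Cr
Unemployment Insurance: YTD 110,997.00 Cr ≥ cap 109,940.00 Cr → 0.00 Cr
Long-Term Care Levy: 7.1% × 1,940.00 Cr = 137.74 Cr
Total: 150.18 Cr + 0.00 Cr + 137.74 Cr = 287.92 Cr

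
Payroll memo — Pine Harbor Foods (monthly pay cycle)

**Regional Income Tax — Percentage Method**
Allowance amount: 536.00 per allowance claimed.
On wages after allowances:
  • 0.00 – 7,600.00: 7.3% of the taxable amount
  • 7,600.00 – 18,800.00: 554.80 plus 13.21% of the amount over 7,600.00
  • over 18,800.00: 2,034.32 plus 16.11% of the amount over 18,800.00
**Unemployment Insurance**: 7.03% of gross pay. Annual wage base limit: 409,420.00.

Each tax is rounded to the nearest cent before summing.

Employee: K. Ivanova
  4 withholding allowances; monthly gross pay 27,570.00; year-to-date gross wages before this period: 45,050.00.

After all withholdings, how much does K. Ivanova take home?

22,530.06

Regional Income Tax: taxable = 27,570.00 − 4×536.00 = 25,426.00
  2,034.32 + 16.11% × (25,426.00 − 18,800.00) = 2,034.32 + 16.11% × 6,626.00 = 3,101.77
Unemployment Insurance: 7.03% × 27,570.00 = 1,938.17
Total withheld: 3,101.77 + 1,938.17 = 5,039.94
Net pay: 27,570.00 − 5,039.94 = 22,530.06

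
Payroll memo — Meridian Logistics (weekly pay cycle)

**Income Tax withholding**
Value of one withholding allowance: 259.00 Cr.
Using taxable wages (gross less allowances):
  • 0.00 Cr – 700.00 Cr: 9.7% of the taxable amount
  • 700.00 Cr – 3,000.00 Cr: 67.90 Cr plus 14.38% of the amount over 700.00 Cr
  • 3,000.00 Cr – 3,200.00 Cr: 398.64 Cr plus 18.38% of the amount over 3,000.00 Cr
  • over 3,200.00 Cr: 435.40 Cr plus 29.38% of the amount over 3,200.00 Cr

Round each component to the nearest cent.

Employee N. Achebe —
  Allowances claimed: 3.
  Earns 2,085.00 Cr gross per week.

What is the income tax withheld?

155.33 Cr

Income Tax: taxable = 2,085.00 Cr − 3×259.00 Cr = 1,308.00 Cr
  67.90 Cr + 14.38% × (1,308.00 Cr − 700.00 Cr) = 67.90 Cr + 14.38% × 608.00 Cr = 155.33 Cr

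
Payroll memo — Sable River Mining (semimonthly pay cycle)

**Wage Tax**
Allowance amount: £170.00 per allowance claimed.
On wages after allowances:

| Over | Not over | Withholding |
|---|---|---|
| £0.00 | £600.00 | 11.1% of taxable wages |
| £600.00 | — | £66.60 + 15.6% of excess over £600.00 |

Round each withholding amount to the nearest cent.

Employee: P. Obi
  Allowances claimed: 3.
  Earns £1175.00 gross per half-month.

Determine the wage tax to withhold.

Wage Tax: taxable = £1175.00 − 3×£170.00 = £665.00
  £66.60 + 15.6% × (£665.00 − £600.00) = £66.60 + 15.6% × £65.00 = £76.74

£76.74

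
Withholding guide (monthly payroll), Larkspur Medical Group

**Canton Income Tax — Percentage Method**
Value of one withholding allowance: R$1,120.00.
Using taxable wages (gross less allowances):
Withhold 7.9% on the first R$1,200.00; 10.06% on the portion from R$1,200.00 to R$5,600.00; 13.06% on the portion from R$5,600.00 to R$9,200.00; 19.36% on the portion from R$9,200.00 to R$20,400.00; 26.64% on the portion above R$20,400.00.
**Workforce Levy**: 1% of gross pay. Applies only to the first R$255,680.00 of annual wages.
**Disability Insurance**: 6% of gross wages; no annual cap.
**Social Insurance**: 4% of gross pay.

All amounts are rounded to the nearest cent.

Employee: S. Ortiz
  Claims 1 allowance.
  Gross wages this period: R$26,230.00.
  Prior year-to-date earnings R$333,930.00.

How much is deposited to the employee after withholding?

R$19,176.34

Canton Income Tax: taxable = R$26,230.00 − 1×R$1,120.00 = R$25,110.00
  R$3,175.92 + 26.64% × (R$25,110.00 − R$20,400.00) = R$3,175.92 + 26.64% × R$4,710.00 = R$4,430.66
Workforce Levy: YTD R$333,930.00 ≥ cap R$255,680.00 → R$0.00
Disability Insurance: 6% × R$26,230.00 = R$1,573.80
Social Insurance: 4% × R$26,230.00 = R$1,049.20
Total withheld: R$4,430.66 + R$0.00 + R$1,573.80 + R$1,049.20 = R$7,053.66
Net pay: R$26,230.00 − R$7,053.66 = R$19,176.34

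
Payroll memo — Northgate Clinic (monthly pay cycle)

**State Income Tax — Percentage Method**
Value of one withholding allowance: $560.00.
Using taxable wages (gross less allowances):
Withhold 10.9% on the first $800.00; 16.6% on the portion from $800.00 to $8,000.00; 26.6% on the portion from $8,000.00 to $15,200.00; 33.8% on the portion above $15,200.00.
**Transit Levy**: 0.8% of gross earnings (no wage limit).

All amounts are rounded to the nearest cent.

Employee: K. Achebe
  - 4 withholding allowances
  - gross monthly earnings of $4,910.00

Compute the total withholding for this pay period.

State Income Tax: taxable = $4,910.00 − 4×$560.00 = $2,670.00
  $87.20 + 16.6% × ($2,670.00 − $800.00) = $87.20 + 16.6% × $1,870.00 = $397.62
Transit Levy: 0.8% × $4,910.00 = $39.28
Total: $397.62 + $39.28 = $436.90

$436.90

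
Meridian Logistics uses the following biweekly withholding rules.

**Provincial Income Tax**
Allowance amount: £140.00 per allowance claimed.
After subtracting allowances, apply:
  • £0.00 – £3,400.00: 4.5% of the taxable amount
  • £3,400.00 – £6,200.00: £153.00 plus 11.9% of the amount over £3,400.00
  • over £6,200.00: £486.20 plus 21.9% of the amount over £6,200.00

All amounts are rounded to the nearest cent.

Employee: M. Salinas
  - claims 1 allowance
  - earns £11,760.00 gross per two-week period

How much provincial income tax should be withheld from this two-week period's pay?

£1,673.18

Provincial Income Tax: taxable = £11,760.00 − 1×£140.00 = £11,620.00
  £486.20 + 21.9% × (£11,620.00 − £6,200.00) = £486.20 + 21.9% × £5,420.00 = £1,673.18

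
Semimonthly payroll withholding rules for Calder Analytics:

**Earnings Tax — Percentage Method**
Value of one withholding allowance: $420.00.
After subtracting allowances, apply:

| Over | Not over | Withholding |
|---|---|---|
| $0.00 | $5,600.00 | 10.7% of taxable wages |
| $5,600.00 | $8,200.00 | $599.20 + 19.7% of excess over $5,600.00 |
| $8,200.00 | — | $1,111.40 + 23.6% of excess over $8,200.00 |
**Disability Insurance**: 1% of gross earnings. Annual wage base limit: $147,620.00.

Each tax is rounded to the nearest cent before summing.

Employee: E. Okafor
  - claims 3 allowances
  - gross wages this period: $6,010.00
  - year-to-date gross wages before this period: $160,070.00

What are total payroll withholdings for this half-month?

Earnings Tax: taxable = $6,010.00 − 3×$420.00 = $4,750.00
  10.7% × $4,750.00 = $508.25
Disability Insurance: YTD $160,070.00 ≥ cap $147,620.00 → $0.00
Total: $508.25 + $0.00 = $508.25

$508.25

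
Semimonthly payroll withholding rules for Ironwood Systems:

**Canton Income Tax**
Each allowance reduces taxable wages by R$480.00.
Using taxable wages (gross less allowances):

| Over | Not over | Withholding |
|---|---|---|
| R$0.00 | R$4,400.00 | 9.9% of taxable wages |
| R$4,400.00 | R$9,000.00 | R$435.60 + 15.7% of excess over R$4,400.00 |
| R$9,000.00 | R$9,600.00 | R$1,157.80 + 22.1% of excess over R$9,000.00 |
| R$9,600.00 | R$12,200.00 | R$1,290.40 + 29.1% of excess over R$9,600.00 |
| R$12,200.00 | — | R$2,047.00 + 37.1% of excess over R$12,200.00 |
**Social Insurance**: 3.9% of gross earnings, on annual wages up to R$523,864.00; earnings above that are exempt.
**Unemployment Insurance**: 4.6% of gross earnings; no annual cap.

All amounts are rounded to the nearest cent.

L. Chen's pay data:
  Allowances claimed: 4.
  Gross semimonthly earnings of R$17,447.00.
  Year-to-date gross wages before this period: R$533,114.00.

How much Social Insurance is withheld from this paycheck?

R$0.00

Social Insurance: YTD R$533,114.00 ≥ cap R$523,864.00 → R$0.00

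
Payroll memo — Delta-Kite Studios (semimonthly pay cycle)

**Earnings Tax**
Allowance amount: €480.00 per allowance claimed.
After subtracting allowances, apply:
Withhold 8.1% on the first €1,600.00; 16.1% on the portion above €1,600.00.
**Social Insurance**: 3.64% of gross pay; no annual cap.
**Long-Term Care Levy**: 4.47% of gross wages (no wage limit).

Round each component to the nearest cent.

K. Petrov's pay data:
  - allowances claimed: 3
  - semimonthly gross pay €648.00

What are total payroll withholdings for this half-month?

€52.56

Earnings Tax: taxable = €648.00 − 3×€480.00 = €-792.00
  Taxable ≤ 0 → €0.00
Social Insurance: 3.64% × €648.00 = €23.59
Long-Term Care Levy: 4.47% × €648.00 = €28.97
Total: €0.00 + €23.59 + €28.97 = €52.56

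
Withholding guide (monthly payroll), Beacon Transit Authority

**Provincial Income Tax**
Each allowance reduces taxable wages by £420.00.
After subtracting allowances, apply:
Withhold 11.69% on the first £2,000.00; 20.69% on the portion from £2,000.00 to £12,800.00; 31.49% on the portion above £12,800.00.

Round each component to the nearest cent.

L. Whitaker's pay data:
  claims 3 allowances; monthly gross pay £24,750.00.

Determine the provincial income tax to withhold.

Provincial Income Tax: taxable = £24,750.00 − 3×£420.00 = £23,490.00
  £2,468.32 + 31.49% × (£23,490.00 − £12,800.00) = £2,468.32 + 31.49% × £10,690.00 = £5,834.60

£5,834.60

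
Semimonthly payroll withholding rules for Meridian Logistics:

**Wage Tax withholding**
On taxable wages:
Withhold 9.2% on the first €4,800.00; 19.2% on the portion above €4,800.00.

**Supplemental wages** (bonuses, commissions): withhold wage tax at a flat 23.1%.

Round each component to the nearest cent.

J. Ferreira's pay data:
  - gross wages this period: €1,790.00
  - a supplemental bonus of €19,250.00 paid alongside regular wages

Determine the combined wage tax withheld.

€4,611.43

Wage Tax: taxable = €1,790.00
  9.2% × €1,790.00 = €164.68
Supplemental (23.1% flat on bonus): 23.1% × €19,250.00 = €4,446.75
Total wage tax: €164.68 + €4,446.75 = €4,611.43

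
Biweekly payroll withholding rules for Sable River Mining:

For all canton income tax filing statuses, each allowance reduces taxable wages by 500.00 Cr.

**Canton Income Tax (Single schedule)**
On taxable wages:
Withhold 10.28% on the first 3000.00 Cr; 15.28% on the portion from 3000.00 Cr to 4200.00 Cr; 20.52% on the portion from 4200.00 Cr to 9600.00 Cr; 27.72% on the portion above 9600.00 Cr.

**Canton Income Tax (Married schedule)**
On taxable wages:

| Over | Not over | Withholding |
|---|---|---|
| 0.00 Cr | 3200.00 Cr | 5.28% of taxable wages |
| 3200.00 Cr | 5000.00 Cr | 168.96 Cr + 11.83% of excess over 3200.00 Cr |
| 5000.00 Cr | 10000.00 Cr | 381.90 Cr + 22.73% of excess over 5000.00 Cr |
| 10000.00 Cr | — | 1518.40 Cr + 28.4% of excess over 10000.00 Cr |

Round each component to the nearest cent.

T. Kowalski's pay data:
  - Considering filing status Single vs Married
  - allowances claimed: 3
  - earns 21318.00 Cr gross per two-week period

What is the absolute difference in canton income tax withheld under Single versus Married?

Canton Income Tax (Single): taxable = 21318.00 Cr − 3×500.00 Cr = 19818.00 Cr
  1599.84 Cr + 27.72% × (19818.00 Cr − 9600.00 Cr) = 1599.84 Cr + 27.72% × 10218.00 Cr = 4432.27 Cr
Canton Income Tax (Married): taxable = 21318.00 Cr − 3×500.00 Cr = 19818.00 Cr
  1518.40 Cr + 28.4% × (19818.00 Cr − 10000.00 Cr) = 1518.40 Cr + 28.4% × 9818.00 Cr = 4306.71 Cr
Difference: |4432.27 Cr − 4306.71 Cr| = 125.56 Cr (higher under Single)

125.56 Cr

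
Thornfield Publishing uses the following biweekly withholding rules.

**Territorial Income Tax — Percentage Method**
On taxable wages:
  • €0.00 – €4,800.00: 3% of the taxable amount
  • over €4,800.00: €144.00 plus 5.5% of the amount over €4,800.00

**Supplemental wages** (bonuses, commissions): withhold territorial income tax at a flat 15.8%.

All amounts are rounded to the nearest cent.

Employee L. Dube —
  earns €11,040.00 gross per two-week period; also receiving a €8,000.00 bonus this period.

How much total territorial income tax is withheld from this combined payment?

€1,751.20

Territorial Income Tax: taxable = €11,040.00
  €144.00 + 5.5% × (€11,040.00 − €4,800.00) = €144.00 + 5.5% × €6,240.00 = €487.20
Supplemental (15.8% flat on bonus): 15.8% × €8,000.00 = €1,264.00
Total territorial income tax: €487.20 + €1,264.00 = €1,751.20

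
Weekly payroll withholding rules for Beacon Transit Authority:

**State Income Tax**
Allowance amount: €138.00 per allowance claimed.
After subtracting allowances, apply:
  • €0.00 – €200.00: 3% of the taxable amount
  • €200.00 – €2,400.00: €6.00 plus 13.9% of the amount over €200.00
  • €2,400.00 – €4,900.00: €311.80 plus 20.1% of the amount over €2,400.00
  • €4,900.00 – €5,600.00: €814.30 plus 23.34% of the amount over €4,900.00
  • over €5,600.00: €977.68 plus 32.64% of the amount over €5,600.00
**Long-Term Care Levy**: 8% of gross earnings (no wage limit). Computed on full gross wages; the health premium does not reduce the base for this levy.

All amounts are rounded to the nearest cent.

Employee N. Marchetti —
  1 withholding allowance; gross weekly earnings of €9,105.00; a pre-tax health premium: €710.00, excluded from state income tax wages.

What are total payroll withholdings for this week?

State Income Tax: taxable = €9,105.00 − €710.00 − 1×€138.00 = €8,257.00
  €977.68 + 32.64% × (€8,257.00 − €5,600.00) = €977.68 + 32.64% × €2,657.00 = €1,844.92
Long-Term Care Levy: 8% × €9,105.00 = €728.40
Total: €1,844.92 + €728.40 = €2,573.32

€2,573.32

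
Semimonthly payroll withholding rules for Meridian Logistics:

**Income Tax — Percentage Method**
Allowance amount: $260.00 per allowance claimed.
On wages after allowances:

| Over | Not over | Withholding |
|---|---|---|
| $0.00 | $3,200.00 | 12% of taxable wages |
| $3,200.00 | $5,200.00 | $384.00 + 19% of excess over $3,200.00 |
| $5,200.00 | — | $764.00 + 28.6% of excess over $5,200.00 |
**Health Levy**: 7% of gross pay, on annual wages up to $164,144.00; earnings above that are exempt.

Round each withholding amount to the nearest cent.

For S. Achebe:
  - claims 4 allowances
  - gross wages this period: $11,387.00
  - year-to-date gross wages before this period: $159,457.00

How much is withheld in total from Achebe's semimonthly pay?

$2,564.13

Income Tax: taxable = $11,387.00 − 4×$260.00 = $10,347.00
  $764.00 + 28.6% × ($10,347.00 − $5,200.00) = $764.00 + 28.6% × $5,147.00 = $2,236.04
Health Levy: cap $164,144.00 − YTD $159,457.00 = $4,687.00 subject; 7% × $4,687.00 = $328.09
Total: $2,236.04 + $328.09 = $2,564.13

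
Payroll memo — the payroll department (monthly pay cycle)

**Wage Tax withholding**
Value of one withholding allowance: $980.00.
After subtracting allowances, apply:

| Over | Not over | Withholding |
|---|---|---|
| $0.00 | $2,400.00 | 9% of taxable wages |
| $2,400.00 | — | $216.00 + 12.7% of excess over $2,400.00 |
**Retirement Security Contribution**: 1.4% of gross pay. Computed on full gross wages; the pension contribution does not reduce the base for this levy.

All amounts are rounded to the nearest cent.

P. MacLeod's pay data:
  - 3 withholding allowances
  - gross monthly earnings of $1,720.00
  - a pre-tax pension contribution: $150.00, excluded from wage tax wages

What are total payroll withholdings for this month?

$24.08

Wage Tax: taxable = $1,720.00 − $150.00 − 3×$980.00 = $-1,370.00
  Taxable ≤ 0 → $0.00
Retirement Security Contribution: 1.4% × $1,720.00 = $24.08
Total: $0.00 + $24.08 = $24.08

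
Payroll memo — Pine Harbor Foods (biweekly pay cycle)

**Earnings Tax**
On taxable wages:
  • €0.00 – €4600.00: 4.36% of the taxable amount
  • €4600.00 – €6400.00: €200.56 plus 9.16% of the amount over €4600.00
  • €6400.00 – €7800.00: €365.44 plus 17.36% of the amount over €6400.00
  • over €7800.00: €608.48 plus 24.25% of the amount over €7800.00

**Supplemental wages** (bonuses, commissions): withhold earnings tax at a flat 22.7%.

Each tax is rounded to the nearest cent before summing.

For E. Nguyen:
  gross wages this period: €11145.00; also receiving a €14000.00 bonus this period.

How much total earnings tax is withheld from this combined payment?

Earnings Tax: taxable = €11145.00
  €608.48 + 24.25% × (€11145.00 − €7800.00) = €608.48 + 24.25% × €3345.00 = €1419.64
Supplemental (22.7% flat on bonus): 22.7% × €14000.00 = €3178.00
Total earnings tax: €1419.64 + €3178.00 = €4597.64

€4597.64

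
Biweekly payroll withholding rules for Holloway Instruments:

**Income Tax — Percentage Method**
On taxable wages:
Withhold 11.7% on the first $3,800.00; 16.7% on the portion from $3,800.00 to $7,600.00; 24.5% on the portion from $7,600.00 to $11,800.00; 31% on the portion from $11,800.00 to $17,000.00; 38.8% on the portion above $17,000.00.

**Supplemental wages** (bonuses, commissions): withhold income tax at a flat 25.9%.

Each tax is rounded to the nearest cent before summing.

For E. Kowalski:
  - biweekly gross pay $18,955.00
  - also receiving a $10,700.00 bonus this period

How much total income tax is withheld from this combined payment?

Income Tax: taxable = $18,955.00
  $3,720.20 + 38.8% × ($18,955.00 − $17,000.00) = $3,720.20 + 38.8% × $1,955.00 = $4,478.74
Supplemental (25.9% flat on bonus): 25.9% × $10,700.00 = $2,771.30
Total income tax: $4,478.74 + $2,771.30 = $7,250.04

$7,250.04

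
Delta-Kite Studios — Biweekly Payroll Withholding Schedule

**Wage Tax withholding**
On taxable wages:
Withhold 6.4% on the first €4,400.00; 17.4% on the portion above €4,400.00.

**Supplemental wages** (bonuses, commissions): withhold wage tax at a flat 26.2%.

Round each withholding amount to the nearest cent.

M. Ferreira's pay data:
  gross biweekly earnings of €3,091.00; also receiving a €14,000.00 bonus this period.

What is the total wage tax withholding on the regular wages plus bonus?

€3,865.82

Wage Tax: taxable = €3,091.00
  6.4% × €3,091.00 = €197.82
Supplemental (26.2% flat on bonus): 26.2% × €14,000.00 = €3,668.00
Total wage tax: €197.82 + €3,668.00 = €3,865.82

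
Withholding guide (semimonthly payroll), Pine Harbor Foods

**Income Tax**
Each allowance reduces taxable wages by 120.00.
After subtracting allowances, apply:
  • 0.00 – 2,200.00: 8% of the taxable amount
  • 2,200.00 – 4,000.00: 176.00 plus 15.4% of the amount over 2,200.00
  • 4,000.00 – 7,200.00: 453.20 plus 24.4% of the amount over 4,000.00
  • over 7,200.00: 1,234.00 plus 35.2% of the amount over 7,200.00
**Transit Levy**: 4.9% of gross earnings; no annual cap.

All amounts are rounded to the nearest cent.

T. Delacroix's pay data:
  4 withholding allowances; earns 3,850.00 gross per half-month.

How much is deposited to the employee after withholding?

Income Tax: taxable = 3,850.00 − 4×120.00 = 3,370.00
  176.00 + 15.4% × (3,370.00 − 2,200.00) = 176.00 + 15.4% × 1,170.00 = 356.18
Transit Levy: 4.9% × 3,850.00 = 188.65
Total withheld: 356.18 + 188.65 = 544.83
Net pay: 3,850.00 − 544.83 = 3,305.17

3,305.17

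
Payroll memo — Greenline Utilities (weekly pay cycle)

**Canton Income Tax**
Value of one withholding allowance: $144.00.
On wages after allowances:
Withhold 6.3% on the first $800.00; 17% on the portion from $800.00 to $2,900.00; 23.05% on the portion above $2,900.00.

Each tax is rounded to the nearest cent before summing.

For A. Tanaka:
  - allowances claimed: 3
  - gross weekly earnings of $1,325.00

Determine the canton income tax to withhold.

$66.21

Canton Income Tax: taxable = $1,325.00 − 3×$144.00 = $893.00
  $50.40 + 17% × ($893.00 − $800.00) = $50.40 + 17% × $93.00 = $66.21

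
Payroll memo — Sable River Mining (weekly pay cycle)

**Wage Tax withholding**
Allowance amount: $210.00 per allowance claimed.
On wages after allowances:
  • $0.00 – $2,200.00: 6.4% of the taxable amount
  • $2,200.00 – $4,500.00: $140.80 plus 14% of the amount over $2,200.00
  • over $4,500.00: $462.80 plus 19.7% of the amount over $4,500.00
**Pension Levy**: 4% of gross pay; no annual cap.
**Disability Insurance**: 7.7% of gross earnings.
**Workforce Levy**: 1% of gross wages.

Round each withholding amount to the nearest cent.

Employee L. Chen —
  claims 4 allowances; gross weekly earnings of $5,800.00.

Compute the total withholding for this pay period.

$1,290.02

Wage Tax: taxable = $5,800.00 − 4×$210.00 = $4,960.00
  $462.80 + 19.7% × ($4,960.00 − $4,500.00) = $462.80 + 19.7% × $460.00 = $553.42
Pension Levy: 4% × $5,800.00 = $232.00
Disability Insurance: 7.7% × $5,800.00 = $446.60
Workforce Levy: 1% × $5,800.00 = $58.00
Total: $553.42 + $232.00 + $446.60 + $58.00 = $1,290.02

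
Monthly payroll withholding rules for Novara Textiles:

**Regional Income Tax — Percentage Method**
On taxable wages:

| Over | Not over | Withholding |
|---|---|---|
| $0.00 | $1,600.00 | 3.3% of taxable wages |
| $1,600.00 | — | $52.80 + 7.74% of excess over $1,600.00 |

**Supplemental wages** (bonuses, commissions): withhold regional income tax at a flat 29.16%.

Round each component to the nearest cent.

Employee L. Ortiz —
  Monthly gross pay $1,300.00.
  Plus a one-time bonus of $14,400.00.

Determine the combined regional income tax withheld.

Regional Income Tax: taxable = $1,300.00
  3.3% × $1,300.00 = $42.90
Supplemental (29.16% flat on bonus): 29.16% × $14,400.00 = $4,199.04
Total regional income tax: $42.90 + $4,199.04 = $4,241.94

$4,241.94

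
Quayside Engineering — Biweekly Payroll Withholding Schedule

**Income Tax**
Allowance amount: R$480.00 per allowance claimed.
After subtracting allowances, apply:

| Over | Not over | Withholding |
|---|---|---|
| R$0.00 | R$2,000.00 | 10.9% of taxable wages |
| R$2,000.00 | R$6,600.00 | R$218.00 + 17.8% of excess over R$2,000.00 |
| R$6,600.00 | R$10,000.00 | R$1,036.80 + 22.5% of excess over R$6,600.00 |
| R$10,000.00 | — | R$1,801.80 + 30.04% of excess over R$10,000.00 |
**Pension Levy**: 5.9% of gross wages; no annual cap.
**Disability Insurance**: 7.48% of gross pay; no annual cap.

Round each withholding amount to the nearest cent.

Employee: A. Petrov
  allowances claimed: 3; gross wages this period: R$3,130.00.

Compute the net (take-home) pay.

R$2,527.00

Income Tax: taxable = R$3,130.00 − 3×R$480.00 = R$1,690.00
  10.9% × R$1,690.00 = R$184.21
Pension Levy: 5.9% × R$3,130.00 = R$184.67
Disability Insurance: 7.48% × R$3,130.00 = R$234.12
Total withheld: R$184.21 + R$184.67 + R$234.12 = R$603.00
Net pay: R$3,130.00 − R$603.00 = R$2,527.00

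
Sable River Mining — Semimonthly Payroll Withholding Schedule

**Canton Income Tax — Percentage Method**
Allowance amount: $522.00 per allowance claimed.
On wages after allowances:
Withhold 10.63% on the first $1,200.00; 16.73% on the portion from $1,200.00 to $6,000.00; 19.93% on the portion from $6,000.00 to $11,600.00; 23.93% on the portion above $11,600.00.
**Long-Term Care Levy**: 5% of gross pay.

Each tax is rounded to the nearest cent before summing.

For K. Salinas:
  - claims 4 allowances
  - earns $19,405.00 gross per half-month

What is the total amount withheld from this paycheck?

$4,385.01

Canton Income Tax: taxable = $19,405.00 − 4×$522.00 = $17,317.00
  $2,046.68 + 23.93% × ($17,317.00 − $11,600.00) = $2,046.68 + 23.93% × $5,717.00 = $3,414.76
Long-Term Care Levy: 5% × $19,405.00 = $970.25
Total: $3,414.76 + $970.25 = $4,385.01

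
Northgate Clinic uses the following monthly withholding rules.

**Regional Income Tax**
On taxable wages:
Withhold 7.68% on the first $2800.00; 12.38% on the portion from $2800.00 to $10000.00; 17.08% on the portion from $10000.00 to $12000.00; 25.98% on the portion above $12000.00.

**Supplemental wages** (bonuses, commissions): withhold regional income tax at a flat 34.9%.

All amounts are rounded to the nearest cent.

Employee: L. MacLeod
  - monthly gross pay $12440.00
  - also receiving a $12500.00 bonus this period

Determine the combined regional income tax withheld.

Regional Income Tax: taxable = $12440.00
  $1448.00 + 25.98% × ($12440.00 − $12000.00) = $1448.00 + 25.98% × $440.00 = $1562.31
Supplemental (34.9% flat on bonus): 34.9% × $12500.00 = $4362.50
Total regional income tax: $1562.31 + $4362.50 = $5924.81

$5924.81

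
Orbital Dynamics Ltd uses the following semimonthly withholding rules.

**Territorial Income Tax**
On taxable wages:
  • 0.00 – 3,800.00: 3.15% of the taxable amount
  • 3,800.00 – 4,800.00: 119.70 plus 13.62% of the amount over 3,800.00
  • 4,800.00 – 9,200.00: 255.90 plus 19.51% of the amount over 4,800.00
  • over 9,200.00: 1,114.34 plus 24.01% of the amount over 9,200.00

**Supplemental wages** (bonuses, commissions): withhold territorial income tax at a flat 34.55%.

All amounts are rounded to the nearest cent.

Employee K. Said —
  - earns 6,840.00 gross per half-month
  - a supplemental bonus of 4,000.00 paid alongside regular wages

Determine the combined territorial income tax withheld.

Territorial Income Tax: taxable = 6,840.00
  255.90 + 19.51% × (6,840.00 − 4,800.00) = 255.90 + 19.51% × 2,040.00 = 653.90
Supplemental (34.55% flat on bonus): 34.55% × 4,000.00 = 1,382.00
Total territorial income tax: 653.90 + 1,382.00 = 2,035.90

2,035.90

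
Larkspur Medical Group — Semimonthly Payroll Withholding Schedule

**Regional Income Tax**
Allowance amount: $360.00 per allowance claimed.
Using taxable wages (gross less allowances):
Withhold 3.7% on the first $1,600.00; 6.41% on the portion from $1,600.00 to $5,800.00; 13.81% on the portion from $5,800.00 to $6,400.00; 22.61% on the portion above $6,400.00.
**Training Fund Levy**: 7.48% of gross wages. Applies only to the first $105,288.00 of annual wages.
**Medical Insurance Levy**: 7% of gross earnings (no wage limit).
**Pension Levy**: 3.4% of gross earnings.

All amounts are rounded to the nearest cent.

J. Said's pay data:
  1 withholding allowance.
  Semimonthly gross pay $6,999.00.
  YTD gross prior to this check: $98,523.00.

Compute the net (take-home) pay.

Regional Income Tax: taxable = $6,999.00 − 1×$360.00 = $6,639.00
  $411.28 + 22.61% × ($6,639.00 − $6,400.00) = $411.28 + 22.61% × $239.00 = $465.32
Training Fund Levy: cap $105,288.00 − YTD $98,523.00 = $6,765.00 subject; 7.48% × $6,765.00 = $506.02
Medical Insurance Levy: 7% × $6,999.00 = $489.93
Pension Levy: 3.4% × $6,999.00 = $237.97
Total withheld: $465.32 + $506.02 + $489.93 + $237.97 = $1,699.24
Net pay: $6,999.00 − $1,699.24 = $5,299.76

$5,299.76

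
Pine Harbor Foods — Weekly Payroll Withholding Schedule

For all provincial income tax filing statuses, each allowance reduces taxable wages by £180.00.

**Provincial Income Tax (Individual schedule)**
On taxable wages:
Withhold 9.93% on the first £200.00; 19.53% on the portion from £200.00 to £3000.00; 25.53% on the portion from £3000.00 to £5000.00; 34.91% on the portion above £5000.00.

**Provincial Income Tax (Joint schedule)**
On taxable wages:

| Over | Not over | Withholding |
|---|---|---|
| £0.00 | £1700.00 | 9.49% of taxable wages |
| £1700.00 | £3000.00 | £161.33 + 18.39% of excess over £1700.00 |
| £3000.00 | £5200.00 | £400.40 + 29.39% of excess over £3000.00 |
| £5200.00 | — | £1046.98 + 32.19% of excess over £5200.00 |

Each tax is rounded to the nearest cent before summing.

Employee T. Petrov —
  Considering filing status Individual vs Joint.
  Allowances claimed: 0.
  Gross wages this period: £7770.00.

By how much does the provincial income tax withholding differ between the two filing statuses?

£170.05

Provincial Income Tax (Individual): taxable = £7770.00
  £1077.30 + 34.91% × (£7770.00 − £5000.00) = £1077.30 + 34.91% × £2770.00 = £2044.31
Provincial Income Tax (Joint): taxable = £7770.00
  £1046.98 + 32.19% × (£7770.00 − £5200.00) = £1046.98 + 32.19% × £2570.00 = £1874.26
Difference: |£2044.31 − £1874.26| = £170.05 (higher under Individual)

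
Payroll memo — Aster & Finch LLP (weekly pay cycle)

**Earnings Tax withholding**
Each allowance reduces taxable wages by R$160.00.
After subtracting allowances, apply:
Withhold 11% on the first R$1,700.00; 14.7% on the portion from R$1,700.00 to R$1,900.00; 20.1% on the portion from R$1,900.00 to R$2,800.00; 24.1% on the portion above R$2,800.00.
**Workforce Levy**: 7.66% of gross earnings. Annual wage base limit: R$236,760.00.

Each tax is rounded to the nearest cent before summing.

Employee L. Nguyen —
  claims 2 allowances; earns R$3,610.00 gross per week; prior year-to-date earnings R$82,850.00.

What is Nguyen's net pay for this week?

Earnings Tax: taxable = R$3,610.00 − 2×R$160.00 = R$3,290.00
  R$397.30 + 24.1% × (R$3,290.00 − R$2,800.00) = R$397.30 + 24.1% × R$490.00 = R$515.39
Workforce Levy: 7.66% × R$3,610.00 = R$276.53
Total withheld: R$515.39 + R$276.53 = R$791.92
Net pay: R$3,610.00 − R$791.92 = R$2,818.08

R$2,818.08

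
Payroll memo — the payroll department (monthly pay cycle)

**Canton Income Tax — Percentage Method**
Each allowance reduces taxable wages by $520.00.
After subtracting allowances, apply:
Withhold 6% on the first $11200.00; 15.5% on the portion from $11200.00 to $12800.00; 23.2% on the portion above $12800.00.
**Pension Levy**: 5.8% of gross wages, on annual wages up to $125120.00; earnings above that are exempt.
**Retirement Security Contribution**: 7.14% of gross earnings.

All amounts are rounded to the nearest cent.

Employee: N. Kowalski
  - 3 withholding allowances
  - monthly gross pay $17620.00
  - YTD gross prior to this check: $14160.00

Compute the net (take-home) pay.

$13663.65

Canton Income Tax: taxable = $17620.00 − 3×$520.00 = $16060.00
  $920.00 + 23.2% × ($16060.00 − $12800.00) = $920.00 + 23.2% × $3260.00 = $1676.32
Pension Levy: 5.8% × $17620.00 = $1021.96
Retirement Security Contribution: 7.14% × $17620.00 = $1258.07
Total withheld: $1676.32 + $1021.96 + $1258.07 = $3956.35
Net pay: $17620.00 − $3956.35 = $13663.65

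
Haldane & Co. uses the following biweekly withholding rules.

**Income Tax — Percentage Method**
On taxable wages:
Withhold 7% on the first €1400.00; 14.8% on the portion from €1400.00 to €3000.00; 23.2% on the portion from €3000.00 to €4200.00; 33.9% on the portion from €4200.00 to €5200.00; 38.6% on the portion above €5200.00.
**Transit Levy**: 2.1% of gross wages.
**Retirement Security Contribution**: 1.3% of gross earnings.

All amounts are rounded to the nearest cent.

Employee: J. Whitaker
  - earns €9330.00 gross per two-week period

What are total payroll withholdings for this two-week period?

Income Tax: taxable = €9330.00
  €952.20 + 38.6% × (€9330.00 − €5200.00) = €952.20 + 38.6% × €4130.00 = €2546.38
Transit Levy: 2.1% × €9330.00 = €195.93
Retirement Security Contribution: 1.3% × €9330.00 = €121.29
Total: €2546.38 + €195.93 + €121.29 = €2863.60

€2863.60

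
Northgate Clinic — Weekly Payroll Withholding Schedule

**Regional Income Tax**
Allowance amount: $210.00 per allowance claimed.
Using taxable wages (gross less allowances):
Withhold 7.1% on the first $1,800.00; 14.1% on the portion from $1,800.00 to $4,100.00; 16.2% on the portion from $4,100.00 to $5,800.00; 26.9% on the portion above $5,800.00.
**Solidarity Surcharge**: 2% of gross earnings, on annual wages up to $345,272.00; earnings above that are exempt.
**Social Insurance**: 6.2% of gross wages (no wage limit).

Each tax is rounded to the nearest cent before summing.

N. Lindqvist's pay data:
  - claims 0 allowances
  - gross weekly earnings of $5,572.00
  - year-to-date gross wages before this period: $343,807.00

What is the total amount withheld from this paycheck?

Regional Income Tax: taxable = $5,572.00
  $452.10 + 16.2% × ($5,572.00 − $4,100.00) = $452.10 + 16.2% × $1,472.00 = $690.56
Solidarity Surcharge: cap $345,272.00 − YTD $343,807.00 = $1,465.00 subject; 2% × $1,465.00 = $29.30
Social Insurance: 6.2% × $5,572.00 = $345.46
Total: $690.56 + $29.30 + $345.46 = $1,065.32

$1,065.32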